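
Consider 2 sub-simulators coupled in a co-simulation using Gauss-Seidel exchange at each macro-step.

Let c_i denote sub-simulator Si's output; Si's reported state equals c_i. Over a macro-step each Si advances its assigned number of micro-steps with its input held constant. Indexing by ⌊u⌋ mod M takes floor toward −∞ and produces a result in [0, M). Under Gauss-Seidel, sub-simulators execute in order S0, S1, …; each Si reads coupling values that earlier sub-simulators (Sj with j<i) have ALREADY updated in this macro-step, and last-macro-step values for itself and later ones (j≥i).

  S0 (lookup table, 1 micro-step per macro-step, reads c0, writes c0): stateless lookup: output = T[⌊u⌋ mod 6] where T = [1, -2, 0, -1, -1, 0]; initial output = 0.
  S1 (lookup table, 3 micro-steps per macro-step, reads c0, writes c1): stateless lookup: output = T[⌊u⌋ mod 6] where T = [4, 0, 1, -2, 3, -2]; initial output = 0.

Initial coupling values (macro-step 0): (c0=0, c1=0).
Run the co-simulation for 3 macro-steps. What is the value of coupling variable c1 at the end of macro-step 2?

c1 at macro-step 2 = 3

macro 1: S0 reads c0=0 → after 1×micro: 1; S1 reads c0=1 → after 3×micro: 0 ⇒ (c0=1, c1=0)
macro 2: S0 reads c0=1 → after 1×micro: -2; S1 reads c0=-2 → after 3×micro: 3 ⇒ (c0=-2, c1=3)
macro 3: S0 reads c0=-2 → after 1×micro: -1; S1 reads c0=-1 → after 3×micro: -2 ⇒ (c0=-1, c1=-2)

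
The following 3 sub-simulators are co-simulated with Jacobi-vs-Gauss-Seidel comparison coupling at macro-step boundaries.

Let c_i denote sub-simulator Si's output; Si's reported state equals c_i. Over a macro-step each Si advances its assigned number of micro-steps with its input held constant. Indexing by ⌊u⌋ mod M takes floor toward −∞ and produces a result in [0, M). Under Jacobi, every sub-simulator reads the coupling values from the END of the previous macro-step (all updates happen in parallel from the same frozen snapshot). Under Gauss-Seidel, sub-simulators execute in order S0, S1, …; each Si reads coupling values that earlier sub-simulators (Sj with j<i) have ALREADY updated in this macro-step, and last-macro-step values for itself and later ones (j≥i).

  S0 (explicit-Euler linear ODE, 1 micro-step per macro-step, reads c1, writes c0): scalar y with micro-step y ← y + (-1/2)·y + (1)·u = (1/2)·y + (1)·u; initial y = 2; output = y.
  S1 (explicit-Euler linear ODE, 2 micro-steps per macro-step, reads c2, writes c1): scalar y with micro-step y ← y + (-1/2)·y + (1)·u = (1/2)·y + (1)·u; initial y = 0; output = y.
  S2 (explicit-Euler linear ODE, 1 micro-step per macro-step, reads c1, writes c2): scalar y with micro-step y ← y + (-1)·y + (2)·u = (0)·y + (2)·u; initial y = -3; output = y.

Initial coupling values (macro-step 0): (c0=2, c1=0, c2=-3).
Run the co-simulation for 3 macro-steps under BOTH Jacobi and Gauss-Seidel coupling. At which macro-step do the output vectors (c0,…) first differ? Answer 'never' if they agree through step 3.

[Jacobi] macro 1: S0 reads c1=0 → after 1×micro: 1; S1 reads c2=-3 → after 2×micro: -9/2; S2 reads c1=0 → after 1×micro: 0 ⇒ (c0=1, c1=-9/2, c2=0)
[Jacobi] macro 2: S0 reads c1=-9/2 → after 1×micro: -4; S1 reads c2=0 → after 2×micro: -9/8; S2 reads c1=-9/2 → after 1×micro: -9 ⇒ (c0=-4, c1=-9/8, c2=-9)
[Jacobi] macro 3: S0 reads c1=-9/8 → after 1×micro: -25/8; S1 reads c2=-9 → after 2×micro: -441/32; S2 reads c1=-9/8 → after 1×micro: -9/4 ⇒ (c0=-25/8, c1=-441/32, c2=-9/4)
[Gauss-Seidel] macro 1: S0 reads c1=0 → after 1×micro: 1; S1 reads c2=-3 → after 2×micro: -9/2; S2 reads c1=-9/2 → after 1×micro: -9 ⇒ (c0=1, c1=-9/2, c2=-9)
[Gauss-Seidel] macro 2: S0 reads c1=-9/2 → after 1×micro: -4; S1 reads c2=-9 → after 2×micro: -117/8; S2 reads c1=-117/8 → after 1×micro: -117/4 ⇒ (c0=-4, c1=-117/8, c2=-117/4)
[Gauss-Seidel] macro 3: S0 reads c1=-117/8 → after 1×micro: -133/8; S1 reads c2=-117/4 → after 2×micro: -1521/32; S2 reads c1=-1521/32 → after 1×micro: -1521/16 ⇒ (c0=-133/8, c1=-1521/32, c2=-1521/16)

first divergence at macro-step: 1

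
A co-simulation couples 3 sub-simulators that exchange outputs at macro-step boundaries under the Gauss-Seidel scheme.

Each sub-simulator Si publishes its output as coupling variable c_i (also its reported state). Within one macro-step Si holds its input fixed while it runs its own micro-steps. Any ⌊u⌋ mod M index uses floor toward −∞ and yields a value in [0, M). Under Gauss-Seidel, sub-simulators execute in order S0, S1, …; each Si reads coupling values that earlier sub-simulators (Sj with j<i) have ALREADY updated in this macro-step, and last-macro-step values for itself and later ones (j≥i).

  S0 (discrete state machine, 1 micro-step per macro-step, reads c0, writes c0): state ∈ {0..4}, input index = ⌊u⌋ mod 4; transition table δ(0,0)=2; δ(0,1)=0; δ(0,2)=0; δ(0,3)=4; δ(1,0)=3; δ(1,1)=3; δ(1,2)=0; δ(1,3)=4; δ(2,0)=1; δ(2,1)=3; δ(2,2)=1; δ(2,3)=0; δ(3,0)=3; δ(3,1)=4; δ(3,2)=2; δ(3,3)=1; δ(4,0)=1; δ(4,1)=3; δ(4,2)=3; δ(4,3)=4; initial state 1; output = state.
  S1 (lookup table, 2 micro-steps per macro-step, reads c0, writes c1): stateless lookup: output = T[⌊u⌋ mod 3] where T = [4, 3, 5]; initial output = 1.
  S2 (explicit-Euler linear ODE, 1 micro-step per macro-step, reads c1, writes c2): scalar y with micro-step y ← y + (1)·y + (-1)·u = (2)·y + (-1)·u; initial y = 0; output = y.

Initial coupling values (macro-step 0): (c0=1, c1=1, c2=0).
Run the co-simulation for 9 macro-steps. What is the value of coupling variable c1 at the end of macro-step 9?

c1 at macro-step 9 = 4

macro 1: S0 reads c0=1 → after 1×micro: 3; S1 reads c0=3 → after 2×micro: 4; S2 reads c1=4 → after 1×micro: -4 ⇒ (c0=3, c1=4, c2=-4)
macro 2: S0 reads c0=3 → after 1×micro: 1; S1 reads c0=1 → after 2×micro: 3; S2 reads c1=3 → after 1×micro: -11 ⇒ (c0=1, c1=3, c2=-11)
macro 3: S0 reads c0=1 → after 1×micro: 3; S1 reads c0=3 → after 2×micro: 4; S2 reads c1=4 → after 1×micro: -26 ⇒ (c0=3, c1=4, c2=-26)
macro 4: S0 reads c0=3 → after 1×micro: 1; S1 reads c0=1 → after 2×micro: 3; S2 reads c1=3 → after 1×micro: -55 ⇒ (c0=1, c1=3, c2=-55)
macro 5: S0 reads c0=1 → after 1×micro: 3; S1 reads c0=3 → after 2×micro: 4; S2 reads c1=4 → after 1×micro: -114 ⇒ (c0=3, c1=4, c2=-114)
macro 6: S0 reads c0=3 → after 1×micro: 1; S1 reads c0=1 → after 2×micro: 3; S2 reads c1=3 → after 1×micro: -231 ⇒ (c0=1, c1=3, c2=-231)
macro 7: S0 reads c0=1 → after 1×micro: 3; S1 reads c0=3 → after 2×micro: 4; S2 reads c1=4 → after 1×micro: -466 ⇒ (c0=3, c1=4, c2=-466)
macro 8: S0 reads c0=3 → after 1×micro: 1; S1 reads c0=1 → after 2×micro: 3; S2 reads c1=3 → after 1×micro: -935 ⇒ (c0=1, c1=3, c2=-935)
macro 9: S0 reads c0=1 → after 1×micro: 3; S1 reads c0=3 → after 2×micro: 4; S2 reads c1=4 → after 1×micro: -1874 ⇒ (c0=3, c1=4, c2=-1874)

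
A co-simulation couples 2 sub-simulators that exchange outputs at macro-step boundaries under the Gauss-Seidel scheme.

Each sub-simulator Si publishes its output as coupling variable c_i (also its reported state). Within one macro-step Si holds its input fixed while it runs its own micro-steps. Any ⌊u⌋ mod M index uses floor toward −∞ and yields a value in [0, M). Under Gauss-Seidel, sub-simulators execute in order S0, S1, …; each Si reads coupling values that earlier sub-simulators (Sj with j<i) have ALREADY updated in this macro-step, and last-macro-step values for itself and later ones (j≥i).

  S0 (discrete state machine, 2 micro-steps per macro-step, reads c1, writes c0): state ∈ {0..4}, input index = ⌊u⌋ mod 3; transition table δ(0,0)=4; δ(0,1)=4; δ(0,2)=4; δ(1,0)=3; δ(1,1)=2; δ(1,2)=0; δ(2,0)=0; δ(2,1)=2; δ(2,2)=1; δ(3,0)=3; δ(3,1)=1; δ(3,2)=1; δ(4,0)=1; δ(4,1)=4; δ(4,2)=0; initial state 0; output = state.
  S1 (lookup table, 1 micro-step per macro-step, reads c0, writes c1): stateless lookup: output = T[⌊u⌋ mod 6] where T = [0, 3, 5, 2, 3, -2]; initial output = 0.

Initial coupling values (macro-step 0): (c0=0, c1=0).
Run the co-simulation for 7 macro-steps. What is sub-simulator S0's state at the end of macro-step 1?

S0 state at macro-step 1 = 1

macro 1: S0 reads c1=0 → after 2×micro: 1; S1 reads c0=1 → after 1×micro: 3 ⇒ (c0=1, c1=3)
macro 2: S0 reads c1=3 → after 2×micro: 3; S1 reads c0=3 → after 1×micro: 2 ⇒ (c0=3, c1=2)
macro 3: S0 reads c1=2 → after 2×micro: 0; S1 reads c0=0 → after 1×micro: 0 ⇒ (c0=0, c1=0)
macro 4: S0 reads c1=0 → after 2×micro: 1; S1 reads c0=1 → after 1×micro: 3 ⇒ (c0=1, c1=3)
macro 5: S0 reads c1=3 → after 2×micro: 3; S1 reads c0=3 → after 1×micro: 2 ⇒ (c0=3, c1=2)
macro 6: S0 reads c1=2 → after 2×micro: 0; S1 reads c0=0 → after 1×micro: 0 ⇒ (c0=0, c1=0)
macro 7: S0 reads c1=0 → after 2×micro: 1; S1 reads c0=1 → after 1×micro: 3 ⇒ (c0=1, c1=3)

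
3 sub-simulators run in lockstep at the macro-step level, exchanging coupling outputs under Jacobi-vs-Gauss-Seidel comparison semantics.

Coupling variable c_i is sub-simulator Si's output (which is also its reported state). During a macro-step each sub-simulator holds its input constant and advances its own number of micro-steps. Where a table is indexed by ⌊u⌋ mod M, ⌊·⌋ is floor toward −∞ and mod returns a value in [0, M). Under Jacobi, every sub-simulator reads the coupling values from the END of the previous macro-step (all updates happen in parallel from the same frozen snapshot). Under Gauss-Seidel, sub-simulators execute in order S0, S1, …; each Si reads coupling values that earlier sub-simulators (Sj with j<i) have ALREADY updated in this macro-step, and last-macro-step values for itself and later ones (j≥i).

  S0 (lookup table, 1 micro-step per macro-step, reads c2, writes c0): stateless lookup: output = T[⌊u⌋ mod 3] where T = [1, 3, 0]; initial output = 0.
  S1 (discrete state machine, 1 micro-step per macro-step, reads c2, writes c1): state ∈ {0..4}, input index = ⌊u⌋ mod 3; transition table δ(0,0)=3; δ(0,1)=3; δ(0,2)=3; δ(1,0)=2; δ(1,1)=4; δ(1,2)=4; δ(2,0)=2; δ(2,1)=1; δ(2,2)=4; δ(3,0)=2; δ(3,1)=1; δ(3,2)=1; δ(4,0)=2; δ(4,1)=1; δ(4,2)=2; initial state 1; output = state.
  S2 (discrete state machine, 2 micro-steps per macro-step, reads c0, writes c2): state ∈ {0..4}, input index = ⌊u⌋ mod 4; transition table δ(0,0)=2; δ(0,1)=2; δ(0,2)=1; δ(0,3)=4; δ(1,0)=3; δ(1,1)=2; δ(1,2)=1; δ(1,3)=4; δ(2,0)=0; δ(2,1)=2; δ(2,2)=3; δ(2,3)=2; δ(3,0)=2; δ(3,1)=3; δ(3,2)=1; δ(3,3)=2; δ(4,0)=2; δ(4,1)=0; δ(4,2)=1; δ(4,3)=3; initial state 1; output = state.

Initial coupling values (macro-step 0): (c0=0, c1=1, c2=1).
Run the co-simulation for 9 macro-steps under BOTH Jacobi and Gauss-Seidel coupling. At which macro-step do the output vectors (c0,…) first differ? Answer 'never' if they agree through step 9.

[Jacobi] macro 1: S0 reads c2=1 → after 1×micro: 3; S1 reads c2=1 → after 1×micro: 4; S2 reads c0=0 → after 2×micro: 2 ⇒ (c0=3, c1=4, c2=2)
[Jacobi] macro 2: S0 reads c2=2 → after 1×micro: 0; S1 reads c2=2 → after 1×micro: 2; S2 reads c0=3 → after 2×micro: 2 ⇒ (c0=0, c1=2, c2=2)
[Jacobi] macro 3: S0 reads c2=2 → after 1×micro: 0; S1 reads c2=2 → after 1×micro: 4; S2 reads c0=0 → after 2×micro: 2 ⇒ (c0=0, c1=4, c2=2)
[Jacobi] macro 4: S0 reads c2=2 → after 1×micro: 0; S1 reads c2=2 → after 1×micro: 2; S2 reads c0=0 → after 2×micro: 2 ⇒ (c0=0, c1=2, c2=2)
[Jacobi] macro 5: S0 reads c2=2 → after 1×micro: 0; S1 reads c2=2 → after 1×micro: 4; S2 reads c0=0 → after 2×micro: 2 ⇒ (c0=0, c1=4, c2=2)
[Jacobi] macro 6: S0 reads c2=2 → after 1×micro: 0; S1 reads c2=2 → after 1×micro: 2; S2 reads c0=0 → after 2×micro: 2 ⇒ (c0=0, c1=2, c2=2)
[Jacobi] macro 7: S0 reads c2=2 → after 1×micro: 0; S1 reads c2=2 → after 1×micro: 4; S2 reads c0=0 → after 2×micro: 2 ⇒ (c0=0, c1=4, c2=2)
[Jacobi] macro 8: S0 reads c2=2 → after 1×micro: 0; S1 reads c2=2 → after 1×micro: 2; S2 reads c0=0 → after 2×micro: 2 ⇒ (c0=0, c1=2, c2=2)
[Jacobi] macro 9: S0 reads c2=2 → after 1×micro: 0; S1 reads c2=2 → after 1×micro: 4; S2 reads c0=0 → after 2×micro: 2 ⇒ (c0=0, c1=4, c2=2)
[Gauss-Seidel] macro 1: S0 reads c2=1 → after 1×micro: 3; S1 reads c2=1 → after 1×micro: 4; S2 reads c0=3 → after 2×micro: 3 ⇒ (c0=3, c1=4, c2=3)
[Gauss-Seidel] macro 2: S0 reads c2=3 → after 1×micro: 1; S1 reads c2=3 → after 1×micro: 2; S2 reads c0=1 → after 2×micro: 3 ⇒ (c0=1, c1=2, c2=3)
[Gauss-Seidel] macro 3: S0 reads c2=3 → after 1×micro: 1; S1 reads c2=3 → after 1×micro: 2; S2 reads c0=1 → after 2×micro: 3 ⇒ (c0=1, c1=2, c2=3)
[Gauss-Seidel] macro 4: S0 reads c2=3 → after 1×micro: 1; S1 reads c2=3 → after 1×micro: 2; S2 reads c0=1 → after 2×micro: 3 ⇒ (c0=1, c1=2, c2=3)
[Gauss-Seidel] macro 5: S0 reads c2=3 → after 1×micro: 1; S1 reads c2=3 → after 1×micro: 2; S2 reads c0=1 → after 2×micro: 3 ⇒ (c0=1, c1=2, c2=3)
[Gauss-Seidel] macro 6: S0 reads c2=3 → after 1×micro: 1; S1 reads c2=3 → after 1×micro: 2; S2 reads c0=1 → after 2×micro: 3 ⇒ (c0=1, c1=2, c2=3)
[Gauss-Seidel] macro 7: S0 reads c2=3 → after 1×micro: 1; S1 reads c2=3 → after 1×micro: 2; S2 reads c0=1 → after 2×micro: 3 ⇒ (c0=1, c1=2, c2=3)
[Gauss-Seidel] macro 8: S0 reads c2=3 → after 1×micro: 1; S1 reads c2=3 → after 1×micro: 2; S2 reads c0=1 → after 2×micro: 3 ⇒ (c0=1, c1=2, c2=3)
[Gauss-Seidel] macro 9: S0 reads c2=3 → after 1×micro: 1; S1 reads c2=3 → after 1×micro: 2; S2 reads c0=1 → after 2×micro: 3 ⇒ (c0=1, c1=2, c2=3)

first divergence at macro-step: 1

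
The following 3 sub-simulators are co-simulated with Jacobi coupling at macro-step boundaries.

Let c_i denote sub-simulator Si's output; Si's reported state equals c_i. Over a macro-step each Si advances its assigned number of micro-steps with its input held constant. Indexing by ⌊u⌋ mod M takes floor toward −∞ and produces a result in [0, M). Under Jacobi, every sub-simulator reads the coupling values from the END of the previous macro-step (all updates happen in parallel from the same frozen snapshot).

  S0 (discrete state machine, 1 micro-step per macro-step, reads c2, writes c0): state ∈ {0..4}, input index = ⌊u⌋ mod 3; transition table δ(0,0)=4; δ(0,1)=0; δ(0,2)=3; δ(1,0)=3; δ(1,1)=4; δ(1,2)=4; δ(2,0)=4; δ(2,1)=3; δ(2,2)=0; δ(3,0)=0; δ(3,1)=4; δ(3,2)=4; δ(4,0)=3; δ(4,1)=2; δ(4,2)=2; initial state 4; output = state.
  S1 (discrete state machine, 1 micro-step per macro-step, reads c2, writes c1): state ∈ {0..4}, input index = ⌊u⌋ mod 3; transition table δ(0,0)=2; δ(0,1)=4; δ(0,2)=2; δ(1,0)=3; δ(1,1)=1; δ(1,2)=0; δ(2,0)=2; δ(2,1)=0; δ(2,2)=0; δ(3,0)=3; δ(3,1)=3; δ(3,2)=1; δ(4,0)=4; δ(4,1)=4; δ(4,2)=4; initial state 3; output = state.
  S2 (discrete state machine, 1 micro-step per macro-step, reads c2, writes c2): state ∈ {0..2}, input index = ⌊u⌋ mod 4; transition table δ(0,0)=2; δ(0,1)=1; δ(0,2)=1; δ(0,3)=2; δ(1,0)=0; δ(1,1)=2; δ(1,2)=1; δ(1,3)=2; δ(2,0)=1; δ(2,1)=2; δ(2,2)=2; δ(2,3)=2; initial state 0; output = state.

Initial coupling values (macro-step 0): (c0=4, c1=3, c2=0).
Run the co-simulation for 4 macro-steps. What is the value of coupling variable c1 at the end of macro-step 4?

c1 at macro-step 4 = 2

macro 1: S0 reads c2=0 → after 1×micro: 3; S1 reads c2=0 → after 1×micro: 3; S2 reads c2=0 → after 1×micro: 2 ⇒ (c0=3, c1=3, c2=2)
macro 2: S0 reads c2=2 → after 1×micro: 4; S1 reads c2=2 → after 1×micro: 1; S2 reads c2=2 → after 1×micro: 2 ⇒ (c0=4, c1=1, c2=2)
macro 3: S0 reads c2=2 → after 1×micro: 2; S1 reads c2=2 → after 1×micro: 0; S2 reads c2=2 → after 1×micro: 2 ⇒ (c0=2, c1=0, c2=2)
macro 4: S0 reads c2=2 → after 1×micro: 0; S1 reads c2=2 → after 1×micro: 2; S2 reads c2=2 → after 1×micro: 2 ⇒ (c0=0, c1=2, c2=2)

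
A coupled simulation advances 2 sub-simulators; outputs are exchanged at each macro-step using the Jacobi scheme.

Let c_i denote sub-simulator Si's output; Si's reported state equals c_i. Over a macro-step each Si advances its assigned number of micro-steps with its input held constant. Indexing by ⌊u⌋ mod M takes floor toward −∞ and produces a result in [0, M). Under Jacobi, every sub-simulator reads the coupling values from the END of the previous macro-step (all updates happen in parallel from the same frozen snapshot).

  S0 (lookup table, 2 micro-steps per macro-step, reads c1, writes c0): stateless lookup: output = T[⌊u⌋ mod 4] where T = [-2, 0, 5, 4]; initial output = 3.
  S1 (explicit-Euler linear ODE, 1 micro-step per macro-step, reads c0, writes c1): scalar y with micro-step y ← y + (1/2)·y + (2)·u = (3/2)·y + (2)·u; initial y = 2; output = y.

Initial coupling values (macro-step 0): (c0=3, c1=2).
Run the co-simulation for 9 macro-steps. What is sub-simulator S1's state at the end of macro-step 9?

macro 1: S0 reads c1=2 → after 2×micro: 5; S1 reads c0=3 → after 1×micro: 9 ⇒ (c0=5, c1=9)
macro 2: S0 reads c1=9 → after 2×micro: 0; S1 reads c0=5 → after 1×micro: 47/2 ⇒ (c0=0, c1=47/2)
macro 3: S0 reads c1=47/2 → after 2×micro: 4; S1 reads c0=0 → after 1×micro: 141/4 ⇒ (c0=4, c1=141/4)
macro 4: S0 reads c1=141/4 → after 2×micro: 4; S1 reads c0=4 → after 1×micro: 487/8 ⇒ (c0=4, c1=487/8)
macro 5: S0 reads c1=487/8 → after 2×micro: -2; S1 reads c0=4 → after 1×micro: 1589/16 ⇒ (c0=-2, c1=1589/16)
macro 6: S0 reads c1=1589/16 → after 2×micro: 4; S1 reads c0=-2 → after 1×micro: 4639/32 ⇒ (c0=4, c1=4639/32)
macro 7: S0 reads c1=4639/32 → after 2×micro: -2; S1 reads c0=4 → after 1×micro: 14429/64 ⇒ (c0=-2, c1=14429/64)
macro 8: S0 reads c1=14429/64 → after 2×micro: 0; S1 reads c0=-2 → after 1×micro: 42775/128 ⇒ (c0=0, c1=42775/128)
macro 9: S0 reads c1=42775/128 → after 2×micro: 5; S1 reads c0=0 → after 1×micro: 128325/256 ⇒ (c0=5, c1=128325/256)

S1 state at macro-step 9 = 128325/256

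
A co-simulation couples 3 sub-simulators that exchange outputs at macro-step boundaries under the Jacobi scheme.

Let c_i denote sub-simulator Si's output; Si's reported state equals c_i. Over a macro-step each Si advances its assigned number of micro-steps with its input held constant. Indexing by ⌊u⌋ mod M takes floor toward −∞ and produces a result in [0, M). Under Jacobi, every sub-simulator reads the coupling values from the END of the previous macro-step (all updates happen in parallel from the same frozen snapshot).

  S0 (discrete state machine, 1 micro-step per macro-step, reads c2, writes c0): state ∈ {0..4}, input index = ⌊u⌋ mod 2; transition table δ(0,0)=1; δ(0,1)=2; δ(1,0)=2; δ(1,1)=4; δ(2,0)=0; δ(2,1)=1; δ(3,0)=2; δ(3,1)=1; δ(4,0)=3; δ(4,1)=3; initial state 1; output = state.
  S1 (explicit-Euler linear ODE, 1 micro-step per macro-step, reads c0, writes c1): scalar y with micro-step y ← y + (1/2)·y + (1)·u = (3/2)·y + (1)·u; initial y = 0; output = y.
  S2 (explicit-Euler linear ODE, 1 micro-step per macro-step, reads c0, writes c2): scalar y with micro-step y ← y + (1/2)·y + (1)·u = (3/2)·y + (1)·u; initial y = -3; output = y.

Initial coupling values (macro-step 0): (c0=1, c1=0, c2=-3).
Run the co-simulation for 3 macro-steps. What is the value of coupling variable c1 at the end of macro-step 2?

macro 1: S0 reads c2=-3 → after 1×micro: 4; S1 reads c0=1 → after 1×micro: 1; S2 reads c0=1 → after 1×micro: -7/2 ⇒ (c0=4, c1=1, c2=-7/2)
macro 2: S0 reads c2=-7/2 → after 1×micro: 3; S1 reads c0=4 → after 1×micro: 11/2; S2 reads c0=4 → after 1×micro: -5/4 ⇒ (c0=3, c1=11/2, c2=-5/4)
macro 3: S0 reads c2=-5/4 → after 1×micro: 2; S1 reads c0=3 → after 1×micro: 45/4; S2 reads c0=3 → after 1×micro: 9/8 ⇒ (c0=2, c1=45/4, c2=9/8)

c1 at macro-step 2 = 11/2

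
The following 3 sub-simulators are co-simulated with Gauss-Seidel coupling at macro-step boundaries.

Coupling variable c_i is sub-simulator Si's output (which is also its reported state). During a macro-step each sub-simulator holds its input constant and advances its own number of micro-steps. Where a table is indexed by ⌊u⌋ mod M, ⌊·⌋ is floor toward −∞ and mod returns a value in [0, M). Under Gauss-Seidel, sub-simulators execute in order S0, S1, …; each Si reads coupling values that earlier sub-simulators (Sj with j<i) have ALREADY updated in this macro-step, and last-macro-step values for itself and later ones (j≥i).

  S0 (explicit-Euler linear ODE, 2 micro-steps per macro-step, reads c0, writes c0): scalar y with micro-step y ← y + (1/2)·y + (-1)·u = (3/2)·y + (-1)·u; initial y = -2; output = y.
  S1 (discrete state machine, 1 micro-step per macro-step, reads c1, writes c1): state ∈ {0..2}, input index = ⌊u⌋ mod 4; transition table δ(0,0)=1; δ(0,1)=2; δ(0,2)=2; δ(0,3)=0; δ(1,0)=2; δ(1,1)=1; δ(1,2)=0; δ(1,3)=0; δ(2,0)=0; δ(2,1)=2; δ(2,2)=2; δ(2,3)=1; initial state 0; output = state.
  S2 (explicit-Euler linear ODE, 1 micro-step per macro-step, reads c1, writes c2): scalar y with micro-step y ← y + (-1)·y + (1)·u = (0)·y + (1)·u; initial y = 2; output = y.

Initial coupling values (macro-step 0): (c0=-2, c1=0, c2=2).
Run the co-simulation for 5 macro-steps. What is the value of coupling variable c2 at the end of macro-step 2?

c2 at macro-step 2 = 1

macro 1: S0 reads c0=-2 → after 2×micro: 1/2; S1 reads c1=0 → after 1×micro: 1; S2 reads c1=1 → after 1×micro: 1 ⇒ (c0=1/2, c1=1, c2=1)
macro 2: S0 reads c0=1/2 → after 2×micro: -1/8; S1 reads c1=1 → after 1×micro: 1; S2 reads c1=1 → after 1×micro: 1 ⇒ (c0=-1/8, c1=1, c2=1)
macro 3: S0 reads c0=-1/8 → after 2×micro: 1/32; S1 reads c1=1 → after 1×micro: 1; S2 reads c1=1 → after 1×micro: 1 ⇒ (c0=1/32, c1=1, c2=1)
macro 4: S0 reads c0=1/32 → after 2×micro: -1/128; S1 reads c1=1 → after 1×micro: 1; S2 reads c1=1 → after 1×micro: 1 ⇒ (c0=-1/128, c1=1, c2=1)
macro 5: S0 reads c0=-1/128 → after 2×micro: 1/512; S1 reads c1=1 → after 1×micro: 1; S2 reads c1=1 → after 1×micro: 1 ⇒ (c0=1/512, c1=1, c2=1)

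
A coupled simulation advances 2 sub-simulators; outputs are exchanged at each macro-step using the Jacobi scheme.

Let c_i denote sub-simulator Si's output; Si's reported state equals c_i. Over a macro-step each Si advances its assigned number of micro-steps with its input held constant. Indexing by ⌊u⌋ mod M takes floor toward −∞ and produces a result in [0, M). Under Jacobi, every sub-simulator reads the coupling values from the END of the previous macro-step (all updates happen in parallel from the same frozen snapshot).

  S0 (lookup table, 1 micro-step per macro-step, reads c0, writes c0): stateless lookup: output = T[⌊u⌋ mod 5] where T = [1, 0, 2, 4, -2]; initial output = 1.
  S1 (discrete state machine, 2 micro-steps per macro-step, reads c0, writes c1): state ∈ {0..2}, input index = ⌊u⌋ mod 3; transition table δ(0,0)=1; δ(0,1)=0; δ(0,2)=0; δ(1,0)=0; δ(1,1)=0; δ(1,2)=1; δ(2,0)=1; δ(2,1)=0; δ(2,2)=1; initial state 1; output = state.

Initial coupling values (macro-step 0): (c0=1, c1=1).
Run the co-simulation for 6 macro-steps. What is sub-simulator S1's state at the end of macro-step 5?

macro 1: S0 reads c0=1 → after 1×micro: 0; S1 reads c0=1 → after 2×micro: 0 ⇒ (c0=0, c1=0)
macro 2: S0 reads c0=0 → after 1×micro: 1; S1 reads c0=0 → after 2×micro: 0 ⇒ (c0=1, c1=0)
macro 3: S0 reads c0=1 → after 1×micro: 0; S1 reads c0=1 → after 2×micro: 0 ⇒ (c0=0, c1=0)
macro 4: S0 reads c0=0 → after 1×micro: 1; S1 reads c0=0 → after 2×micro: 0 ⇒ (c0=1, c1=0)
macro 5: S0 reads c0=1 → after 1×micro: 0; S1 reads c0=1 → after 2×micro: 0 ⇒ (c0=0, c1=0)
macro 6: S0 reads c0=0 → after 1×micro: 1; S1 reads c0=0 → after 2×micro: 0 ⇒ (c0=1, c1=0)

S1 state at macro-step 5 = 0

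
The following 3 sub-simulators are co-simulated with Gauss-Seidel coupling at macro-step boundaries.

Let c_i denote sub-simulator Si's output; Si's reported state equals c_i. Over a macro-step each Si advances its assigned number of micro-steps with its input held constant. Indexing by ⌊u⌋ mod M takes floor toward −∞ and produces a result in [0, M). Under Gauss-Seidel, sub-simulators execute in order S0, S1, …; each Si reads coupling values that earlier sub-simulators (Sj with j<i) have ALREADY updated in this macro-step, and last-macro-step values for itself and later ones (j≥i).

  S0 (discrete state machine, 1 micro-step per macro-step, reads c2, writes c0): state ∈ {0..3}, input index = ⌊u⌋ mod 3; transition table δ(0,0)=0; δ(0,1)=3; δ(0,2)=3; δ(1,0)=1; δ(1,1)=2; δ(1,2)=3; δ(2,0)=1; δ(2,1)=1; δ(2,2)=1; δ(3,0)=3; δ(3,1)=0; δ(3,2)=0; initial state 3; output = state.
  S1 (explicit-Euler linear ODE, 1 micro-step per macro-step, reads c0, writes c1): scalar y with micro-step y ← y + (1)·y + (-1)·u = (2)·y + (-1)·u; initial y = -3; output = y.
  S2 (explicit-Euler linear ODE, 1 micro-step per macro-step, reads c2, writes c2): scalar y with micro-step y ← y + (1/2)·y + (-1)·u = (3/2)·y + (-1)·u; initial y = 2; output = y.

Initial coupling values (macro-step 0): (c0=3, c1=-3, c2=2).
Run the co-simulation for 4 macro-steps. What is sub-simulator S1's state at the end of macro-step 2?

S1 state at macro-step 2 = -15

macro 1: S0 reads c2=2 → after 1×micro: 0; S1 reads c0=0 → after 1×micro: -6; S2 reads c2=2 → after 1×micro: 1 ⇒ (c0=0, c1=-6, c2=1)
macro 2: S0 reads c2=1 → after 1×micro: 3; S1 reads c0=3 → after 1×micro: -15; S2 reads c2=1 → after 1×micro: 1/2 ⇒ (c0=3, c1=-15, c2=1/2)
macro 3: S0 reads c2=1/2 → after 1×micro: 3; S1 reads c0=3 → after 1×micro: -33; S2 reads c2=1/2 → after 1×micro: 1/4 ⇒ (c0=3, c1=-33, c2=1/4)
macro 4: S0 reads c2=1/4 → after 1×micro: 3; S1 reads c0=3 → after 1×micro: -69; S2 reads c2=1/4 → after 1×micro: 1/8 ⇒ (c0=3, c1=-69, c2=1/8)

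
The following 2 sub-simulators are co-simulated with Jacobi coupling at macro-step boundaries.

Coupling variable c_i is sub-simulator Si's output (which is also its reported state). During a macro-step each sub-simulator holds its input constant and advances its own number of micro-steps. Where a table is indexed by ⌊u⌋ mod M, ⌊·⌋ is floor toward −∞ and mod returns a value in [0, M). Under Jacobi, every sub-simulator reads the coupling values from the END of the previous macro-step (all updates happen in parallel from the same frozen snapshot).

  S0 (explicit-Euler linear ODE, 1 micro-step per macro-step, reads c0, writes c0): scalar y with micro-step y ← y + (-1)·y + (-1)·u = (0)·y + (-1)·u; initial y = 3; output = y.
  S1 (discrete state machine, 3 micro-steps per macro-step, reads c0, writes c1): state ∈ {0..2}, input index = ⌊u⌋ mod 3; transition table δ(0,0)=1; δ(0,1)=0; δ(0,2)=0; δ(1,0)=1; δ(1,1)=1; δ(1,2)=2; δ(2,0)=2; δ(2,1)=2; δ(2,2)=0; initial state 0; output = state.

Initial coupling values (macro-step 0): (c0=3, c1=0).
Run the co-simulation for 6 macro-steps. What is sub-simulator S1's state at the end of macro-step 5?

S1 state at macro-step 5 = 1

macro 1: S0 reads c0=3 → after 1×micro: -3; S1 reads c0=3 → after 3×micro: 1 ⇒ (c0=-3, c1=1)
macro 2: S0 reads c0=-3 → after 1×micro: 3; S1 reads c0=-3 → after 3×micro: 1 ⇒ (c0=3, c1=1)
macro 3: S0 reads c0=3 → after 1×micro: -3; S1 reads c0=3 → after 3×micro: 1 ⇒ (c0=-3, c1=1)
macro 4: S0 reads c0=-3 → after 1×micro: 3; S1 reads c0=-3 → after 3×micro: 1 ⇒ (c0=3, c1=1)
macro 5: S0 reads c0=3 → after 1×micro: -3; S1 reads c0=3 → after 3×micro: 1 ⇒ (c0=-3, c1=1)
macro 6: S0 reads c0=-3 → after 1×micro: 3; S1 reads c0=-3 → after 3×micro: 1 ⇒ (c0=3, c1=1)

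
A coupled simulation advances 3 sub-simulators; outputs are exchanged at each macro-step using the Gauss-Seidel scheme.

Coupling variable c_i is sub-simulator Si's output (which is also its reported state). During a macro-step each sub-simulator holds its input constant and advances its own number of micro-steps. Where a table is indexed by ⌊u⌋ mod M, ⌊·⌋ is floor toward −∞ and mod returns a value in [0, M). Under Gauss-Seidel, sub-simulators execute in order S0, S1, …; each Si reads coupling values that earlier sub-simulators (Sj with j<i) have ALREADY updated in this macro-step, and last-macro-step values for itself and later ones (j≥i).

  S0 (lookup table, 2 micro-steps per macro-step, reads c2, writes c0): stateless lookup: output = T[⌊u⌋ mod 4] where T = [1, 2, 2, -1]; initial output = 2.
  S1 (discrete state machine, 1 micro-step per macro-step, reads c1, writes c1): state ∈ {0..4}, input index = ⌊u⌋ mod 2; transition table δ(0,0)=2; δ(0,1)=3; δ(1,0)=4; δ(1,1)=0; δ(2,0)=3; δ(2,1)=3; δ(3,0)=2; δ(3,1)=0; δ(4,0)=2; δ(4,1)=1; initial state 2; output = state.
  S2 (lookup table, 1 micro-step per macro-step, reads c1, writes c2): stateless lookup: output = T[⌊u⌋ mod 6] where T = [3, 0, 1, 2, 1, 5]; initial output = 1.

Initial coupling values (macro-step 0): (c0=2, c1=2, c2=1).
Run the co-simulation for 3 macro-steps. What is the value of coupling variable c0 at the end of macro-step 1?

c0 at macro-step 1 = 2

macro 1: S0 reads c2=1 → after 2×micro: 2; S1 reads c1=2 → after 1×micro: 3; S2 reads c1=3 → after 1×micro: 2 ⇒ (c0=2, c1=3, c2=2)
macro 2: S0 reads c2=2 → after 2×micro: 2; S1 reads c1=3 → after 1×micro: 0; S2 reads c1=0 → after 1×micro: 3 ⇒ (c0=2, c1=0, c2=3)
macro 3: S0 reads c2=3 → after 2×micro: -1; S1 reads c1=0 → after 1×micro: 2; S2 reads c1=2 → after 1×micro: 1 ⇒ (c0=-1, c1=2, c2=1)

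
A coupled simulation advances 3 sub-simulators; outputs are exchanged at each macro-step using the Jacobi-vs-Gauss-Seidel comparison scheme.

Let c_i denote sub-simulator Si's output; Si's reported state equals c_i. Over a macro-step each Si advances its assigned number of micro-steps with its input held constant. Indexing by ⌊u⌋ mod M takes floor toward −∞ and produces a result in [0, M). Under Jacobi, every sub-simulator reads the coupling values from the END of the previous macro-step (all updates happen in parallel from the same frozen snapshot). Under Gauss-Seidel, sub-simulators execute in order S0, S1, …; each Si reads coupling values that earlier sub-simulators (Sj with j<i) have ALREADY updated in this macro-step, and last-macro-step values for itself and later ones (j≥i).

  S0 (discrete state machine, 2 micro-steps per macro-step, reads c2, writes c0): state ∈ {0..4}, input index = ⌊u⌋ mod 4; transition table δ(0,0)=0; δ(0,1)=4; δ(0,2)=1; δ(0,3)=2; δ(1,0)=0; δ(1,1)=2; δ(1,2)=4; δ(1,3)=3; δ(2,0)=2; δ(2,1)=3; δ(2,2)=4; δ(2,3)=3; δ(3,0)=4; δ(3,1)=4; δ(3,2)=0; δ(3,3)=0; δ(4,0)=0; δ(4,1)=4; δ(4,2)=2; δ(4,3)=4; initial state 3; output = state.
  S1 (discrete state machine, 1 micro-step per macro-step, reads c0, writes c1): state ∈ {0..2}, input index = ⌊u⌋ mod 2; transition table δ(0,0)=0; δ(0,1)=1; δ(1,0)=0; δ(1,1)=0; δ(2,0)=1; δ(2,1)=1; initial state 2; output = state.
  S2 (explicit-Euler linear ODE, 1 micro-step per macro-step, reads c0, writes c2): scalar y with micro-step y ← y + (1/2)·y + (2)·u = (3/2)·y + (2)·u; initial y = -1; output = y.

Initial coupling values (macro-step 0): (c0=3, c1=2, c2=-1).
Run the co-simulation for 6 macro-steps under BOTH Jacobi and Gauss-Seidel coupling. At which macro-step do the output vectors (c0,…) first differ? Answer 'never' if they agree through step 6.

first divergence at macro-step: 1

[Jacobi] macro 1: S0 reads c2=-1 → after 2×micro: 2; S1 reads c0=3 → after 1×micro: 1; S2 reads c0=3 → after 1×micro: 9/2 ⇒ (c0=2, c1=1, c2=9/2)
[Jacobi] macro 2: S0 reads c2=9/2 → after 2×micro: 2; S1 reads c0=2 → after 1×micro: 0; S2 reads c0=2 → after 1×micro: 43/4 ⇒ (c0=2, c1=0, c2=43/4)
[Jacobi] macro 3: S0 reads c2=43/4 → after 2×micro: 2; S1 reads c0=2 → after 1×micro: 0; S2 reads c0=2 → after 1×micro: 161/8 ⇒ (c0=2, c1=0, c2=161/8)
[Jacobi] macro 4: S0 reads c2=161/8 → after 2×micro: 2; S1 reads c0=2 → after 1×micro: 0; S2 reads c0=2 → after 1×micro: 547/16 ⇒ (c0=2, c1=0, c2=547/16)
[Jacobi] macro 5: S0 reads c2=547/16 → after 2×micro: 2; S1 reads c0=2 → after 1×micro: 0; S2 reads c0=2 → after 1×micro: 1769/32 ⇒ (c0=2, c1=0, c2=1769/32)
[Jacobi] macro 6: S0 reads c2=1769/32 → after 2×micro: 0; S1 reads c0=2 → after 1×micro: 0; S2 reads c0=2 → after 1×micro: 5563/64 ⇒ (c0=0, c1=0, c2=5563/64)
[Gauss-Seidel] macro 1: S0 reads c2=-1 → after 2×micro: 2; S1 reads c0=2 → after 1×micro: 1; S2 reads c0=2 → after 1×micro: 5/2 ⇒ (c0=2, c1=1, c2=5/2)
[Gauss-Seidel] macro 2: S0 reads c2=5/2 → after 2×micro: 2; S1 reads c0=2 → after 1×micro: 0; S2 reads c0=2 → after 1×micro: 31/4 ⇒ (c0=2, c1=0, c2=31/4)
[Gauss-Seidel] macro 3: S0 reads c2=31/4 → after 2×micro: 0; S1 reads c0=0 → after 1×micro: 0; S2 reads c0=0 → after 1×micro: 93/8 ⇒ (c0=0, c1=0, c2=93/8)
[Gauss-Seidel] macro 4: S0 reads c2=93/8 → after 2×micro: 3; S1 reads c0=3 → after 1×micro: 1; S2 reads c0=3 → after 1×micro: 375/16 ⇒ (c0=3, c1=1, c2=375/16)
[Gauss-Seidel] macro 5: S0 reads c2=375/16 → after 2×micro: 2; S1 reads c0=2 → after 1×micro: 0; S2 reads c0=2 → after 1×micro: 1253/32 ⇒ (c0=2, c1=0, c2=1253/32)
[Gauss-Seidel] macro 6: S0 reads c2=1253/32 → after 2×micro: 0; S1 reads c0=0 → after 1×micro: 0; S2 reads c0=0 → after 1×micro: 3759/64 ⇒ (c0=0, c1=0, c2=3759/64)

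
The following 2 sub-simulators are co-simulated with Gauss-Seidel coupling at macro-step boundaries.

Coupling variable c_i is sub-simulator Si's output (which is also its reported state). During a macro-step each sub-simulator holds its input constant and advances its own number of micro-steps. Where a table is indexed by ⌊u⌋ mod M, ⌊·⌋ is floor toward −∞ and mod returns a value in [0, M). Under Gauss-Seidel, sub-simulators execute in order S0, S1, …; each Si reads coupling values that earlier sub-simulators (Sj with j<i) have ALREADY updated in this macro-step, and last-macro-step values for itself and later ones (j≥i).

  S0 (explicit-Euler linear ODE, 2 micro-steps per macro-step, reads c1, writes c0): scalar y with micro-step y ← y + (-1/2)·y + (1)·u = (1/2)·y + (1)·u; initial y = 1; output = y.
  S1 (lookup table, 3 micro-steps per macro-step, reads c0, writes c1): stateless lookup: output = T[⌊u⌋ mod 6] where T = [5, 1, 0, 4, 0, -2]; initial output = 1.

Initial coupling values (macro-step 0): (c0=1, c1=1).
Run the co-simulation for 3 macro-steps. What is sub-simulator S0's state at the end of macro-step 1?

S0 state at macro-step 1 = 7/4

macro 1: S0 reads c1=1 → after 2×micro: 7/4; S1 reads c0=7/4 → after 3×micro: 1 ⇒ (c0=7/4, c1=1)
macro 2: S0 reads c1=1 → after 2×micro: 31/16; S1 reads c0=31/16 → after 3×micro: 1 ⇒ (c0=31/16, c1=1)
macro 3: S0 reads c1=1 → after 2×micro: 127/64; S1 reads c0=127/64 → after 3×micro: 1 ⇒ (c0=127/64, c1=1)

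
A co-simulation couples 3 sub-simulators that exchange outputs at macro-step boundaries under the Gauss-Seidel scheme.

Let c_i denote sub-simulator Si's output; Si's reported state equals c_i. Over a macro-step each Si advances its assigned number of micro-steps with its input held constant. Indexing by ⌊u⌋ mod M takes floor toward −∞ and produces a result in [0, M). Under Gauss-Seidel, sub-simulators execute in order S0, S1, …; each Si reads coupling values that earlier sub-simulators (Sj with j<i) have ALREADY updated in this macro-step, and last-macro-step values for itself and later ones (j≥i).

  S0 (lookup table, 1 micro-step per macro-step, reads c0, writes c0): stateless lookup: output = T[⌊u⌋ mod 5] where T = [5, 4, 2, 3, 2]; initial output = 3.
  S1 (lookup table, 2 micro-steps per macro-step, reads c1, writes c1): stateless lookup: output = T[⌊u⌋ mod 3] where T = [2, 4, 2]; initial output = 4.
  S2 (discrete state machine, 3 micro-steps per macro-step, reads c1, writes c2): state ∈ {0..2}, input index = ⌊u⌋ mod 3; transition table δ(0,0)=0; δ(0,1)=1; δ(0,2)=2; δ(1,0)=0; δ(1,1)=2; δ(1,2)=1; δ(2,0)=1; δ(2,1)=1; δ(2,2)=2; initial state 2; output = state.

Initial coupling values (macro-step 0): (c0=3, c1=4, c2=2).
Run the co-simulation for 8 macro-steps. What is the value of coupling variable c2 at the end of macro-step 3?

c2 at macro-step 3 = 1

macro 1: S0 reads c0=3 → after 1×micro: 3; S1 reads c1=4 → after 2×micro: 4; S2 reads c1=4 → after 3×micro: 1 ⇒ (c0=3, c1=4, c2=1)
macro 2: S0 reads c0=3 → after 1×micro: 3; S1 reads c1=4 → after 2×micro: 4; S2 reads c1=4 → after 3×micro: 2 ⇒ (c0=3, c1=4, c2=2)
macro 3: S0 reads c0=3 → after 1×micro: 3; S1 reads c1=4 → after 2×micro: 4; S2 reads c1=4 → after 3×micro: 1 ⇒ (c0=3, c1=4, c2=1)
macro 4: S0 reads c0=3 → after 1×micro: 3; S1 reads c1=4 → after 2×micro: 4; S2 reads c1=4 → after 3×micro: 2 ⇒ (c0=3, c1=4, c2=2)
macro 5: S0 reads c0=3 → after 1×micro: 3; S1 reads c1=4 → after 2×micro: 4; S2 reads c1=4 → after 3×micro: 1 ⇒ (c0=3, c1=4, c2=1)
macro 6: S0 reads c0=3 → after 1×micro: 3; S1 reads c1=4 → after 2×micro: 4; S2 reads c1=4 → after 3×micro: 2 ⇒ (c0=3, c1=4, c2=2)
macro 7: S0 reads c0=3 → after 1×micro: 3; S1 reads c1=4 → after 2×micro: 4; S2 reads c1=4 → after 3×micro: 1 ⇒ (c0=3, c1=4, c2=1)
macro 8: S0 reads c0=3 → after 1×micro: 3; S1 reads c1=4 → after 2×micro: 4; S2 reads c1=4 → after 3×micro: 2 ⇒ (c0=3, c1=4, c2=2)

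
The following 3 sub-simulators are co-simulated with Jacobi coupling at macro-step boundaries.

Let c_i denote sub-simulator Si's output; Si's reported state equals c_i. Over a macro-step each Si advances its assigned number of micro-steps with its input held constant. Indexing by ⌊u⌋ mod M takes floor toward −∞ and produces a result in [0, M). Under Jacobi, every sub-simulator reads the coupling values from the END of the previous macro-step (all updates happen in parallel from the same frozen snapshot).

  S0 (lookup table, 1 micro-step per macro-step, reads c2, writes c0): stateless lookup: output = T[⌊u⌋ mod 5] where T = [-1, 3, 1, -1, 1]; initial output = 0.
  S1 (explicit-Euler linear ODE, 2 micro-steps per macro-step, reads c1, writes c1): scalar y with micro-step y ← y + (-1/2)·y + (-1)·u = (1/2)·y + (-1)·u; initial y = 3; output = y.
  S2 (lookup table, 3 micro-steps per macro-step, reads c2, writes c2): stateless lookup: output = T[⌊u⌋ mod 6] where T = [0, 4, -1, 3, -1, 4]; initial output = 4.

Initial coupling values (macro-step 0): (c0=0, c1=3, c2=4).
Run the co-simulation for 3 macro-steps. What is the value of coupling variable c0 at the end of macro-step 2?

c0 at macro-step 2 = 1

macro 1: S0 reads c2=4 → after 1×micro: 1; S1 reads c1=3 → after 2×micro: -15/4; S2 reads c2=4 → after 3×micro: -1 ⇒ (c0=1, c1=-15/4, c2=-1)
macro 2: S0 reads c2=-1 → after 1×micro: 1; S1 reads c1=-15/4 → after 2×micro: 75/16; S2 reads c2=-1 → after 3×micro: 4 ⇒ (c0=1, c1=75/16, c2=4)
macro 3: S0 reads c2=4 → after 1×micro: 1; S1 reads c1=75/16 → after 2×micro: -375/64; S2 reads c2=4 → after 3×micro: -1 ⇒ (c0=1, c1=-375/64, c2=-1)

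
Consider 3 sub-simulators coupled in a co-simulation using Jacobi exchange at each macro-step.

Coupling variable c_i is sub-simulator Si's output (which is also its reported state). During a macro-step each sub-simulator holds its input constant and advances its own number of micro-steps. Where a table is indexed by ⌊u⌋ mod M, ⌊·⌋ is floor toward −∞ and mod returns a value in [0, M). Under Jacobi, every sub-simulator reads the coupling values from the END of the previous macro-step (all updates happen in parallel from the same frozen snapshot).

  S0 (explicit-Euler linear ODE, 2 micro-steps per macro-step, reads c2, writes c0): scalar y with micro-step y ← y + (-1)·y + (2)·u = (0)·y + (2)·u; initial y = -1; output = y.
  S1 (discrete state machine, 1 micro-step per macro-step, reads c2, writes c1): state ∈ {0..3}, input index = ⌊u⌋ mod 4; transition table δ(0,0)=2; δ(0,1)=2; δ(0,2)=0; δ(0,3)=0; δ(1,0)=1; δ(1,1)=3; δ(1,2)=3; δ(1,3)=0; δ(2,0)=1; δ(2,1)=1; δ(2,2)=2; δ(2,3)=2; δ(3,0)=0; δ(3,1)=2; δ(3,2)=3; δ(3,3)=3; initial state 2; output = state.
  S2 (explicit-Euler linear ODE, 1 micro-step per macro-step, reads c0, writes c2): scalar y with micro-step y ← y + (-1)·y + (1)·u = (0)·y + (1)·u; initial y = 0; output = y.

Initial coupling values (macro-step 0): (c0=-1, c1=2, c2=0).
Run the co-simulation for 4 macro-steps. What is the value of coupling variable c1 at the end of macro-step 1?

c1 at macro-step 1 = 1

macro 1: S0 reads c2=0 → after 2×micro: 0; S1 reads c2=0 → after 1×micro: 1; S2 reads c0=-1 → after 1×micro: -1 ⇒ (c0=0, c1=1, c2=-1)
macro 2: S0 reads c2=-1 → after 2×micro: -2; S1 reads c2=-1 → after 1×micro: 0; S2 reads c0=0 → after 1×micro: 0 ⇒ (c0=-2, c1=0, c2=0)
macro 3: S0 reads c2=0 → after 2×micro: 0; S1 reads c2=0 → after 1×micro: 2; S2 reads c0=-2 → after 1×micro: -2 ⇒ (c0=0, c1=2, c2=-2)
macro 4: S0 reads c2=-2 → after 2×micro: -4; S1 reads c2=-2 → after 1×micro: 2; S2 reads c0=0 → after 1×micro: 0 ⇒ (c0=-4, c1=2, c2=0)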